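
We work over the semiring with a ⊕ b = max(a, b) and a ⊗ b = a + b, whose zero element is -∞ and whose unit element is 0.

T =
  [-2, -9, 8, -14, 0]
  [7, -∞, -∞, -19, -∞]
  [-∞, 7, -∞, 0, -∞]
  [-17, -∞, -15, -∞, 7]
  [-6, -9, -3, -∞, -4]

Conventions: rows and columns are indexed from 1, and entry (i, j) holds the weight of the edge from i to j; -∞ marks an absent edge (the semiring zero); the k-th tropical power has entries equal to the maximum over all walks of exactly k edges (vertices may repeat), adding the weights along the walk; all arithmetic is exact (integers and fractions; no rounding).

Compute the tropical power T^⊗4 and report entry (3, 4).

T^⊗2:
  [-2, 15, 6, 8, -2]
  [5, -2, 15, -7, 7]
  [14, -∞, -15, -12, 7]
  [1, -2, 4, -15, 3]
  [-2, 4, 2, -3, -6]
T^⊗3:
  [22, 13, 6, 6, 15]
  [5, 22, 13, 15, 5]
  [12, 5, 22, 0, 14]
  [5, 11, 9, 4, 1]
  [11, 9, 6, 2, 4]
T^⊗4:
  [20, 13, 30, 8, 22]
  [29, 20, 13, 13, 22]
  [12, 29, 20, 22, 12]
  [18, 16, 13, 9, 11]
  [16, 13, 19, 6, 11]
Key observation: the optimum is the walk 3->2->1->3->4, with weight 7 + 7 + 8 + 0 = 22.
Optimal value attained by: walk 3->2->1->3->4.
Answer: (T^⊗4)[3][4] = 22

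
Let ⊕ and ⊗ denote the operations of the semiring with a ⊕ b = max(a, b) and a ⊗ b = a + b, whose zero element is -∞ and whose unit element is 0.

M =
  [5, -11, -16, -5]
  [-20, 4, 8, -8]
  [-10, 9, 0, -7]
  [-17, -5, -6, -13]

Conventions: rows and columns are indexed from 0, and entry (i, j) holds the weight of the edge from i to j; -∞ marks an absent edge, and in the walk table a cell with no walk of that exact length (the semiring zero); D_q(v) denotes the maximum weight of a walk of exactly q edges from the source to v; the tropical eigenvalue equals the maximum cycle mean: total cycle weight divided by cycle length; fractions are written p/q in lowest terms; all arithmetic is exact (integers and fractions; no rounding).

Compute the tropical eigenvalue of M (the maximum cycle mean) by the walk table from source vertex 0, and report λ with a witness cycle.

q=0: [0, -∞, -∞, -∞]
q=1: [5, -11, -16, -5]
q=2: [10, -6, -3, 0]
q=3: [15, 6, 2, 5]
q=4: [20, 11, 14, 10]
Optimal cycle mean attained by: cycle 1->2->1, total 8 + 9, length 2.
Answer: λ = 17/2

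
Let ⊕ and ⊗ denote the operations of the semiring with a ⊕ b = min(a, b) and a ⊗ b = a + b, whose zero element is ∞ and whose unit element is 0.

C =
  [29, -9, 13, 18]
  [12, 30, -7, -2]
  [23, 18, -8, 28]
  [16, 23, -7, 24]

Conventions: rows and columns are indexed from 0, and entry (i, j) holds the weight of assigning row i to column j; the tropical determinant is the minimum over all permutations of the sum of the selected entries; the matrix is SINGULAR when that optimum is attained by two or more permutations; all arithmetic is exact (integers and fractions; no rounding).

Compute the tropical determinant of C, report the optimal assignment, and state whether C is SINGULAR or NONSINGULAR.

σ = (0, 1, 2, 3): 29 + 30 + (-8) + 24 = 75
σ = (0, 1, 3, 2): 29 + 30 + 28 + (-7) = 80
σ = (0, 2, 1, 3): 29 + (-7) + 18 + 24 = 64
σ = (0, 2, 3, 1): 29 + (-7) + 28 + 23 = 73
σ = (0, 3, 1, 2): 29 + (-2) + 18 + (-7) = 38
σ = (0, 3, 2, 1): 29 + (-2) + (-8) + 23 = 42
σ = (1, 0, 2, 3): (-9) + 12 + (-8) + 24 = 19
σ = (1, 0, 3, 2): (-9) + 12 + 28 + (-7) = 24
σ = (1, 2, 0, 3): (-9) + (-7) + 23 + 24 = 31
σ = (1, 2, 3, 0): (-9) + (-7) + 28 + 16 = 28
σ = (1, 3, 0, 2): (-9) + (-2) + 23 + (-7) = 5
σ = (1, 3, 2, 0): (-9) + (-2) + (-8) + 16 = -3
σ = (2, 0, 1, 3): 13 + 12 + 18 + 24 = 67
σ = (2, 0, 3, 1): 13 + 12 + 28 + 23 = 76
σ = (2, 1, 0, 3): 13 + 30 + 23 + 24 = 90
σ = (2, 1, 3, 0): 13 + 30 + 28 + 16 = 87
σ = (2, 3, 0, 1): 13 + (-2) + 23 + 23 = 57
σ = (2, 3, 1, 0): 13 + (-2) + 18 + 16 = 45
σ = (3, 0, 1, 2): 18 + 12 + 18 + (-7) = 41
σ = (3, 0, 2, 1): 18 + 12 + (-8) + 23 = 45
σ = (3, 1, 0, 2): 18 + 30 + 23 + (-7) = 64
σ = (3, 1, 2, 0): 18 + 30 + (-8) + 16 = 56
σ = (3, 2, 0, 1): 18 + (-7) + 23 + 23 = 57
σ = (3, 2, 1, 0): 18 + (-7) + 18 + 16 = 45
Optimal value attained by: σ = (1, 3, 2, 0).
Answer: det⊕(C) = -3; verdict: NONSINGULAR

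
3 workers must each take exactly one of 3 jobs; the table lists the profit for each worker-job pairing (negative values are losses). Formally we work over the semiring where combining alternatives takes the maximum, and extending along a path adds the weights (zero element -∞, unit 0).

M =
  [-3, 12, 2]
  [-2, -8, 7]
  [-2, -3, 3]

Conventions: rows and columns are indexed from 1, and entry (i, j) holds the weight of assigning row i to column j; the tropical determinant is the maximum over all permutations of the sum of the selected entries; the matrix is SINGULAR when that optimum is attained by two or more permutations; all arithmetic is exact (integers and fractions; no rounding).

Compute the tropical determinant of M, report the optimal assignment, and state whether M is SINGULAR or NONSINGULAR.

σ = (1, 2, 3): (-3) + (-8) + 3 = -8
σ = (1, 3, 2): (-3) + 7 + (-3) = 1
σ = (2, 1, 3): 12 + (-2) + 3 = 13
σ = (2, 3, 1): 12 + 7 + (-2) = 17
σ = (3, 1, 2): 2 + (-2) + (-3) = -3
σ = (3, 2, 1): 2 + (-8) + (-2) = -8
Optimal value attained by: σ = (2, 3, 1).
Answer: det⊕(M) = 17; verdict: NONSINGULAR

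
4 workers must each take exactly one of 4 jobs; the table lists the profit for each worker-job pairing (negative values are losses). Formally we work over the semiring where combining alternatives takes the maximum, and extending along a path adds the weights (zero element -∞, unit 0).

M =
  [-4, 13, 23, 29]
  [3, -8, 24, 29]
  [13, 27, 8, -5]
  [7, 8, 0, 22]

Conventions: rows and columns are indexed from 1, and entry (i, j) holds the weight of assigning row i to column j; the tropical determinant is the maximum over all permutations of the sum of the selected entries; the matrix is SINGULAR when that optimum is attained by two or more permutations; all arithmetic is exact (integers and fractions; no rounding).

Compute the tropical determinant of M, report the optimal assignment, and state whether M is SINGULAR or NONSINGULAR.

σ = (1, 2, 3, 4): (-4) + (-8) + 8 + 22 = 18
σ = (1, 2, 4, 3): (-4) + (-8) + (-5) + 0 = -17
σ = (1, 3, 2, 4): (-4) + 24 + 27 + 22 = 69
σ = (1, 3, 4, 2): (-4) + 24 + (-5) + 8 = 23
σ = (1, 4, 2, 3): (-4) + 29 + 27 + 0 = 52
σ = (1, 4, 3, 2): (-4) + 29 + 8 + 8 = 41
σ = (2, 1, 3, 4): 13 + 3 + 8 + 22 = 46
σ = (2, 1, 4, 3): 13 + 3 + (-5) + 0 = 11
σ = (2, 3, 1, 4): 13 + 24 + 13 + 22 = 72
σ = (2, 3, 4, 1): 13 + 24 + (-5) + 7 = 39
σ = (2, 4, 1, 3): 13 + 29 + 13 + 0 = 55
σ = (2, 4, 3, 1): 13 + 29 + 8 + 7 = 57
σ = (3, 1, 2, 4): 23 + 3 + 27 + 22 = 75
σ = (3, 1, 4, 2): 23 + 3 + (-5) + 8 = 29
σ = (3, 2, 1, 4): 23 + (-8) + 13 + 22 = 50
σ = (3, 2, 4, 1): 23 + (-8) + (-5) + 7 = 17
σ = (3, 4, 1, 2): 23 + 29 + 13 + 8 = 73
σ = (3, 4, 2, 1): 23 + 29 + 27 + 7 = 86
σ = (4, 1, 2, 3): 29 + 3 + 27 + 0 = 59
σ = (4, 1, 3, 2): 29 + 3 + 8 + 8 = 48
σ = (4, 2, 1, 3): 29 + (-8) + 13 + 0 = 34
σ = (4, 2, 3, 1): 29 + (-8) + 8 + 7 = 36
σ = (4, 3, 1, 2): 29 + 24 + 13 + 8 = 74
σ = (4, 3, 2, 1): 29 + 24 + 27 + 7 = 87
Optimal value attained by: σ = (4, 3, 2, 1).
Answer: det⊕(M) = 87; verdict: NONSINGULAR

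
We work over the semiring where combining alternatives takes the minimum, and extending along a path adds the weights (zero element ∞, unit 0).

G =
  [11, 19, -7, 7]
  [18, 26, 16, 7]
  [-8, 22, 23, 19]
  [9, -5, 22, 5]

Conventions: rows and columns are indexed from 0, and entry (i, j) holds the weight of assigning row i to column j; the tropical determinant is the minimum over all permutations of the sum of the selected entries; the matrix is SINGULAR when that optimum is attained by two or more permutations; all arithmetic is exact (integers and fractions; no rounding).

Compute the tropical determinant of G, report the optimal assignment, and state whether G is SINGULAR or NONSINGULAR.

σ = (0, 1, 2, 3): 11 + 26 + 23 + 5 = 65
σ = (0, 1, 3, 2): 11 + 26 + 19 + 22 = 78
σ = (0, 2, 1, 3): 11 + 16 + 22 + 5 = 54
σ = (0, 2, 3, 1): 11 + 16 + 19 + (-5) = 41
σ = (0, 3, 1, 2): 11 + 7 + 22 + 22 = 62
σ = (0, 3, 2, 1): 11 + 7 + 23 + (-5) = 36
σ = (1, 0, 2, 3): 19 + 18 + 23 + 5 = 65
σ = (1, 0, 3, 2): 19 + 18 + 19 + 22 = 78
σ = (1, 2, 0, 3): 19 + 16 + (-8) + 5 = 32
σ = (1, 2, 3, 0): 19 + 16 + 19 + 9 = 63
σ = (1, 3, 0, 2): 19 + 7 + (-8) + 22 = 40
σ = (1, 3, 2, 0): 19 + 7 + 23 + 9 = 58
σ = (2, 0, 1, 3): (-7) + 18 + 22 + 5 = 38
σ = (2, 0, 3, 1): (-7) + 18 + 19 + (-5) = 25
σ = (2, 1, 0, 3): (-7) + 26 + (-8) + 5 = 16
σ = (2, 1, 3, 0): (-7) + 26 + 19 + 9 = 47
σ = (2, 3, 0, 1): (-7) + 7 + (-8) + (-5) = -13
σ = (2, 3, 1, 0): (-7) + 7 + 22 + 9 = 31
σ = (3, 0, 1, 2): 7 + 18 + 22 + 22 = 69
σ = (3, 0, 2, 1): 7 + 18 + 23 + (-5) = 43
σ = (3, 1, 0, 2): 7 + 26 + (-8) + 22 = 47
σ = (3, 1, 2, 0): 7 + 26 + 23 + 9 = 65
σ = (3, 2, 0, 1): 7 + 16 + (-8) + (-5) = 10
σ = (3, 2, 1, 0): 7 + 16 + 22 + 9 = 54
Optimal value attained by: σ = (2, 3, 0, 1).
Answer: det⊕(G) = -13; verdict: NONSINGULAR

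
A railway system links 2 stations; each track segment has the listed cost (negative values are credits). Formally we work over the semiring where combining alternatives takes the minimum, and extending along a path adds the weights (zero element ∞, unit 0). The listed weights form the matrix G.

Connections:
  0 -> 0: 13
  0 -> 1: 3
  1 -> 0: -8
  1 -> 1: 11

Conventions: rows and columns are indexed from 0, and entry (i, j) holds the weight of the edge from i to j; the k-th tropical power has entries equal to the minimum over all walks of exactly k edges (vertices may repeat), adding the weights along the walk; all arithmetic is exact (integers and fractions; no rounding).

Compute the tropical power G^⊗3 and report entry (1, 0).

G^⊗2:
  [-5, 14]
  [3, -5]
G^⊗3:
  [6, -2]
  [-13, 6]
Key observation: the optimum is the walk 1->0->1->0, with weight (-8) + 3 + (-8) = -13.
Optimal value attained by: walk 1->0->1->0.
Answer: (G^⊗3)[1][0] = -13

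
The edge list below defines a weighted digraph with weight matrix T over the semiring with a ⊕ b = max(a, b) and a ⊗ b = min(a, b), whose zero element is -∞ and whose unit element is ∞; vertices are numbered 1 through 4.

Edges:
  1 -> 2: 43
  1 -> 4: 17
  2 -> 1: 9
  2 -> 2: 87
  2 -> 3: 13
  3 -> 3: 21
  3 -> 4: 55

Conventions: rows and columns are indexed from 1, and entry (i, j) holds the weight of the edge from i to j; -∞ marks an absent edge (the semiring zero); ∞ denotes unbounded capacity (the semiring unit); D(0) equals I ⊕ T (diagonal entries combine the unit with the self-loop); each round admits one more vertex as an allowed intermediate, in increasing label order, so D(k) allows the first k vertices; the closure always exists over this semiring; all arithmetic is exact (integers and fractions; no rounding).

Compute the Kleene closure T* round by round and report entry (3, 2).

D(0):
  [∞, 43, -∞, 17]
  [9, ∞, 13, -∞]
  [-∞, -∞, ∞, 55]
  [-∞, -∞, -∞, ∞]
D(1):
  [∞, 43, -∞, 17]
  [9, ∞, 13, 9]
  [-∞, -∞, ∞, 55]
  [-∞, -∞, -∞, ∞]
D(2):
  [∞, 43, 13, 17]
  [9, ∞, 13, 9]
  [-∞, -∞, ∞, 55]
  [-∞, -∞, -∞, ∞]
D(3):
  [∞, 43, 13, 17]
  [9, ∞, 13, 13]
  [-∞, -∞, ∞, 55]
  [-∞, -∞, -∞, ∞]
D(4):
  [∞, 43, 13, 17]
  [9, ∞, 13, 13]
  [-∞, -∞, ∞, 55]
  [-∞, -∞, -∞, ∞]
Answer: T*[3][2] = -∞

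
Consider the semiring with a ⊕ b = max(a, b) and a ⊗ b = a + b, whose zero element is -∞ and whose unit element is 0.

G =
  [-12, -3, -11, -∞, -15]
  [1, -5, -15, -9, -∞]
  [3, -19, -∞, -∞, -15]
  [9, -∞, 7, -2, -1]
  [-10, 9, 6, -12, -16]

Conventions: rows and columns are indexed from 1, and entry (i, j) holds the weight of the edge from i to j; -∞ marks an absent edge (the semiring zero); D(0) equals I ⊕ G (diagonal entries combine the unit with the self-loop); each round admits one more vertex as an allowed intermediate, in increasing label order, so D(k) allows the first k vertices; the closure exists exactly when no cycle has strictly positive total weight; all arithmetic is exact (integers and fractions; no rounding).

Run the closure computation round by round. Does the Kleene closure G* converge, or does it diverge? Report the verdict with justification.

D(0):
  [0, -3, -11, -∞, -15]
  [1, 0, -15, -9, -∞]
  [3, -19, 0, -∞, -15]
  [9, -∞, 7, 0, -1]
  [-10, 9, 6, -12, 0]
D(1):
  [0, -3, -11, -∞, -15]
  [1, 0, -10, -9, -14]
  [3, 0, 0, -∞, -12]
  [9, 6, 7, 0, -1]
  [-10, 9, 6, -12, 0]
D(2):
  [0, -3, -11, -12, -15]
  [1, 0, -10, -9, -14]
  [3, 0, 0, -9, -12]
  [9, 6, 7, 0, -1]
  [10, 9, 6, 0, 0]
D(3):
  [0, -3, -11, -12, -15]
  [1, 0, -10, -9, -14]
  [3, 0, 0, -9, -12]
  [10, 7, 7, 0, -1]
  [10, 9, 6, 0, 0]
D(4):
  [0, -3, -5, -12, -13]
  [1, 0, -2, -9, -10]
  [3, 0, 0, -9, -10]
  [10, 7, 7, 0, -1]
  [10, 9, 7, 0, 0]
D(5):
  [0, -3, -5, -12, -13]
  [1, 0, -2, -9, -10]
  [3, 0, 0, -9, -10]
  [10, 8, 7, 0, -1]
  [10, 9, 7, 0, 0]
Key observation: every diagonal entry stays at the unit through all rounds, so no improving cycle exists.
Answer: CONVERGES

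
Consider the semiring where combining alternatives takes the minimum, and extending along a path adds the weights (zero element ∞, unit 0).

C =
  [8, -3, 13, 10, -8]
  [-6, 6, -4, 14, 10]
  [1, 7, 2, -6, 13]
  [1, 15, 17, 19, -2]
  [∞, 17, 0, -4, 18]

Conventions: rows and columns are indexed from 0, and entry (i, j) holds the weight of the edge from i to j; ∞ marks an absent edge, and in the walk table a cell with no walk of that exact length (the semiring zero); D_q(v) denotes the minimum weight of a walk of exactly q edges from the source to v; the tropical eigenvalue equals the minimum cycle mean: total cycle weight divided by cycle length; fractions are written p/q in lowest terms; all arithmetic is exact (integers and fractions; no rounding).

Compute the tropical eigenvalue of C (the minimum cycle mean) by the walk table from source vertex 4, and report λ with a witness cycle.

q=0: [∞, ∞, ∞, ∞, 0]
q=1: [∞, 17, 0, -4, 18]
q=2: [-3, 7, 2, -6, -6]
q=3: [-5, -6, -6, -10, -11]
q=4: [-12, -8, -11, -15, -13]
q=5: [-14, -15, -13, -17, -20]
Optimal cycle mean attained by: cycle 0->1->0, total (-3) + (-6), length 2.
Answer: λ = -9/2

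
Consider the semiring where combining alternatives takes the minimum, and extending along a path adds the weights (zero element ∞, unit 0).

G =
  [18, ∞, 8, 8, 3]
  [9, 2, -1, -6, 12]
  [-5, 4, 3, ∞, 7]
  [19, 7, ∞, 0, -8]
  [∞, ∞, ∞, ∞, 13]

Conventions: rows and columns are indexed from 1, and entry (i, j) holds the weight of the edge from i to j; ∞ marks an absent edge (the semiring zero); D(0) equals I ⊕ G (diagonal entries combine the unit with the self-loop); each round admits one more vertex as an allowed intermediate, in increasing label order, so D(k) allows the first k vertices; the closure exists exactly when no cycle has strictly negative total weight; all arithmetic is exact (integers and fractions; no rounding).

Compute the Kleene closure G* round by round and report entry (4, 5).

D(0):
  [0, ∞, 8, 8, 3]
  [9, 0, -1, -6, 12]
  [-5, 4, 0, ∞, 7]
  [19, 7, ∞, 0, -8]
  [∞, ∞, ∞, ∞, 0]
D(1):
  [0, ∞, 8, 8, 3]
  [9, 0, -1, -6, 12]
  [-5, 4, 0, 3, -2]
  [19, 7, 27, 0, -8]
  [∞, ∞, ∞, ∞, 0]
D(2):
  [0, ∞, 8, 8, 3]
  [9, 0, -1, -6, 12]
  [-5, 4, 0, -2, -2]
  [16, 7, 6, 0, -8]
  [∞, ∞, ∞, ∞, 0]
D(3):
  [0, 12, 8, 6, 3]
  [-6, 0, -1, -6, -3]
  [-5, 4, 0, -2, -2]
  [1, 7, 6, 0, -8]
  [∞, ∞, ∞, ∞, 0]
D(4):
  [0, 12, 8, 6, -2]
  [-6, 0, -1, -6, -14]
  [-5, 4, 0, -2, -10]
  [1, 7, 6, 0, -8]
  [∞, ∞, ∞, ∞, 0]
D(5):
  [0, 12, 8, 6, -2]
  [-6, 0, -1, -6, -14]
  [-5, 4, 0, -2, -10]
  [1, 7, 6, 0, -8]
  [∞, ∞, ∞, ∞, 0]
Answer: G*[4][5] = -8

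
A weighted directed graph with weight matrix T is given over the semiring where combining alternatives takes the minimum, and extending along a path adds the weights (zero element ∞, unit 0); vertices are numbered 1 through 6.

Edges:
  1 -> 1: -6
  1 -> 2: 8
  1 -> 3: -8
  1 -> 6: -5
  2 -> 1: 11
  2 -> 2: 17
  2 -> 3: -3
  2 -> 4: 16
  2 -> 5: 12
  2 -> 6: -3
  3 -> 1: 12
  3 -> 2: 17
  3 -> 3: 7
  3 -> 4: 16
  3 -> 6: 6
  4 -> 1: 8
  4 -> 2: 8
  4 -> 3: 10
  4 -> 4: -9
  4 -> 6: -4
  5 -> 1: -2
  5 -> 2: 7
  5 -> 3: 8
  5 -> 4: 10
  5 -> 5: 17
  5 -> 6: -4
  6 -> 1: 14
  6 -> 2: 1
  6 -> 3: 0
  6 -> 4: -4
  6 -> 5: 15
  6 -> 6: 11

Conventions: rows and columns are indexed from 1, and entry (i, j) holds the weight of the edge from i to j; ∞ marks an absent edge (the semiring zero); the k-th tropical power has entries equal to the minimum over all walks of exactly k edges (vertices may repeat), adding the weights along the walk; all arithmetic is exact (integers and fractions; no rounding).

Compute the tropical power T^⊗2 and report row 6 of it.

T^⊗2:
  [-12, -4, -14, -9, 10, -11]
  [5, -2, -3, -7, 12, 3]
  [6, 7, 4, 2, 21, 7]
  [-1, -3, -4, -18, 11, -13]
  [-8, -3, -10, -8, 11, -7]
  [4, 4, -2, -13, 13, -8]
Answer: row 6 of T^⊗2 = [4, 4, -2, -13, 13, -8]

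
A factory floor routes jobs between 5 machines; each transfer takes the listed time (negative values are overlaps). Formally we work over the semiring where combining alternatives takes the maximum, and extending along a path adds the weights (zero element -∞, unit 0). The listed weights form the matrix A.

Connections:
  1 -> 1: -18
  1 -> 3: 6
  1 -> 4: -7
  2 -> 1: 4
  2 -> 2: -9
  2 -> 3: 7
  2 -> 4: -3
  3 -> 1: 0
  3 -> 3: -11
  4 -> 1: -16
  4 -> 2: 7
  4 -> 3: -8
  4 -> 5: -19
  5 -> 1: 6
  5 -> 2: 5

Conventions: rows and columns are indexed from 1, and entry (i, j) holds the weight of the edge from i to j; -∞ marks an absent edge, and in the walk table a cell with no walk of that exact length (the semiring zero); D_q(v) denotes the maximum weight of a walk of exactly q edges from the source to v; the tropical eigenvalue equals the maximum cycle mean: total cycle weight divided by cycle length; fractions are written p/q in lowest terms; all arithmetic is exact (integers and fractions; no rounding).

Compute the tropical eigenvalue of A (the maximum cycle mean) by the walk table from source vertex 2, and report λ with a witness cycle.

q=0: [-∞, 0, -∞, -∞, -∞]
q=1: [4, -9, 7, -3, -∞]
q=2: [7, 4, 10, -3, -22]
q=3: [10, 4, 13, 1, -22]
q=4: [13, 8, 16, 3, -18]
q=5: [16, 10, 19, 6, -16]
Optimal cycle mean attained by: cycle 1->3->1, total 6 + 0, length 2.
Answer: λ = 3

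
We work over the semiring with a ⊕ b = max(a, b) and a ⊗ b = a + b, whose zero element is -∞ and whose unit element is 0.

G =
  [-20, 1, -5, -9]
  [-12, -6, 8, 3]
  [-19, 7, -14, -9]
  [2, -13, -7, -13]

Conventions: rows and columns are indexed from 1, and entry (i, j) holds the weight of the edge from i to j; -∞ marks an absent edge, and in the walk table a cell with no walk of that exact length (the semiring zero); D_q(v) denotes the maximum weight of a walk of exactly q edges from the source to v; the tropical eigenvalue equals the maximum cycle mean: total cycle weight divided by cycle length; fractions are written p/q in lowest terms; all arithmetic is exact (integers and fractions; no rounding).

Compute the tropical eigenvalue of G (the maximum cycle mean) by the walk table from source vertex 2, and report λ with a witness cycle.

q=0: [-∞, 0, -∞, -∞]
q=1: [-12, -6, 8, 3]
q=2: [5, 15, 2, -1]
q=3: [3, 9, 23, 18]
q=4: [20, 30, 17, 14]
Optimal cycle mean attained by: cycle 2->3->2, total 8 + 7, length 2.
Answer: λ = 15/2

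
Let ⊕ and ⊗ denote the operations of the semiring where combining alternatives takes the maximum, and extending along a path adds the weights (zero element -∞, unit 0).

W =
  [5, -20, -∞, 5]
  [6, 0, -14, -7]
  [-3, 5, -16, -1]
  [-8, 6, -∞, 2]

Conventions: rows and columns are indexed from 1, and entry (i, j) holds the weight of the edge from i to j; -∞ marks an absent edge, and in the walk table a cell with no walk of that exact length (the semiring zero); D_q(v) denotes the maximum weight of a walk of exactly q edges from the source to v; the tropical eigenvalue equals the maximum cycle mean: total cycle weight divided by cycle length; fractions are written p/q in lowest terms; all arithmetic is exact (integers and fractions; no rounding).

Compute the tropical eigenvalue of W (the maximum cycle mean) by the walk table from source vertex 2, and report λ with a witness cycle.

q=0: [-∞, 0, -∞, -∞]
q=1: [6, 0, -14, -7]
q=2: [11, 0, -14, 11]
q=3: [16, 17, -14, 16]
q=4: [23, 22, 3, 21]
Optimal cycle mean attained by: cycle 1->4->2->1, total 5 + 6 + 6, length 3.
Answer: λ = 17/3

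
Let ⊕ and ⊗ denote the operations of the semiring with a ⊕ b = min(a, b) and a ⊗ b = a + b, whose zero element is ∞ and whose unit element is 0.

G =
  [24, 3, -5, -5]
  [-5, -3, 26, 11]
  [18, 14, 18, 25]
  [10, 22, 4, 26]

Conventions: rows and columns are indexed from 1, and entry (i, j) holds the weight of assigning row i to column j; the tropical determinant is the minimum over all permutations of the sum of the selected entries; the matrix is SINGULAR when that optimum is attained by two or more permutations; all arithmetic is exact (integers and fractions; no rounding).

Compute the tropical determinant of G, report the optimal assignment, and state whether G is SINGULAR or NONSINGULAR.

σ = (1, 2, 3, 4): 24 + (-3) + 18 + 26 = 65
σ = (1, 2, 4, 3): 24 + (-3) + 25 + 4 = 50
σ = (1, 3, 2, 4): 24 + 26 + 14 + 26 = 90
σ = (1, 3, 4, 2): 24 + 26 + 25 + 22 = 97
σ = (1, 4, 2, 3): 24 + 11 + 14 + 4 = 53
σ = (1, 4, 3, 2): 24 + 11 + 18 + 22 = 75
σ = (2, 1, 3, 4): 3 + (-5) + 18 + 26 = 42
σ = (2, 1, 4, 3): 3 + (-5) + 25 + 4 = 27
σ = (2, 3, 1, 4): 3 + 26 + 18 + 26 = 73
σ = (2, 3, 4, 1): 3 + 26 + 25 + 10 = 64
σ = (2, 4, 1, 3): 3 + 11 + 18 + 4 = 36
σ = (2, 4, 3, 1): 3 + 11 + 18 + 10 = 42
σ = (3, 1, 2, 4): (-5) + (-5) + 14 + 26 = 30
σ = (3, 1, 4, 2): (-5) + (-5) + 25 + 22 = 37
σ = (3, 2, 1, 4): (-5) + (-3) + 18 + 26 = 36
σ = (3, 2, 4, 1): (-5) + (-3) + 25 + 10 = 27
σ = (3, 4, 1, 2): (-5) + 11 + 18 + 22 = 46
σ = (3, 4, 2, 1): (-5) + 11 + 14 + 10 = 30
σ = (4, 1, 2, 3): (-5) + (-5) + 14 + 4 = 8
σ = (4, 1, 3, 2): (-5) + (-5) + 18 + 22 = 30
σ = (4, 2, 1, 3): (-5) + (-3) + 18 + 4 = 14
σ = (4, 2, 3, 1): (-5) + (-3) + 18 + 10 = 20
σ = (4, 3, 1, 2): (-5) + 26 + 18 + 22 = 61
σ = (4, 3, 2, 1): (-5) + 26 + 14 + 10 = 45
Optimal value attained by: σ = (4, 1, 2, 3).
Answer: det⊕(G) = 8; verdict: NONSINGULAR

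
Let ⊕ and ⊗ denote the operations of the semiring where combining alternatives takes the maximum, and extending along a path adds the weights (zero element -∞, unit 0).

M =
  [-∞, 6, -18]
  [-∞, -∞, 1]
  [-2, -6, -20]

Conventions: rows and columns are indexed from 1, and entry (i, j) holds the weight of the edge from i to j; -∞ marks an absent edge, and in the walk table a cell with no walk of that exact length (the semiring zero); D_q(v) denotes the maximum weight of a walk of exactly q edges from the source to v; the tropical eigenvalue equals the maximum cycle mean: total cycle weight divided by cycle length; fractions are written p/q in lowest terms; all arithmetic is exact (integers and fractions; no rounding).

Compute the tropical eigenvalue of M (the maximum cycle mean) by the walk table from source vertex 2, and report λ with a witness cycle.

q=0: [-∞, 0, -∞]
q=1: [-∞, -∞, 1]
q=2: [-1, -5, -19]
q=3: [-21, 5, -4]
Optimal cycle mean attained by: cycle 1->2->3->1, total 6 + 1 + (-2), length 3.
Answer: λ = 5/3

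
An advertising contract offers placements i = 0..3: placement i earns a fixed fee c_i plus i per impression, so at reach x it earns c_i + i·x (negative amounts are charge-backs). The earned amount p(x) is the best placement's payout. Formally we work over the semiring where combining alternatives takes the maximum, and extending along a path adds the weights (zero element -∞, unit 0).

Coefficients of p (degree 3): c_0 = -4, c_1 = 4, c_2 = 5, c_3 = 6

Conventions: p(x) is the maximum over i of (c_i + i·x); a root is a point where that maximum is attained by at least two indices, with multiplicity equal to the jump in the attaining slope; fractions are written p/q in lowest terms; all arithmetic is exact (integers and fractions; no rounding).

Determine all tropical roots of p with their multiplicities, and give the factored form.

hull edge (i=0, c=-4) to (i=1, c=4): slope 8, span 1
hull edge (i=1, c=4) to (i=3, c=6): slope 1, span 2
Factored form: p(x) = 6 ⊗ (x ⊕ (-8)) ⊗ (x ⊕ (-1)) ⊗ (x ⊕ (-1))
Answer: roots = -8 (mult 1), -1 (mult 2)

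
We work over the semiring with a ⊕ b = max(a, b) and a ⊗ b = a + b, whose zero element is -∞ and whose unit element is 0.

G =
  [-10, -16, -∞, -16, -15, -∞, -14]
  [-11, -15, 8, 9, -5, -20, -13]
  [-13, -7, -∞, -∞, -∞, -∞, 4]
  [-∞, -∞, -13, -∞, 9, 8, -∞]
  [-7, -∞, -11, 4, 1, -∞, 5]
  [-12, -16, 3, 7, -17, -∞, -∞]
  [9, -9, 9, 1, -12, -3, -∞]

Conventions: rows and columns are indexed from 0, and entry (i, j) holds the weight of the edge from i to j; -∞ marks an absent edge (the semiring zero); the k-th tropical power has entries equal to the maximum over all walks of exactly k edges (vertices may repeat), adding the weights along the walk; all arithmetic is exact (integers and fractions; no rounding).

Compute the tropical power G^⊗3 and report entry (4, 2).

G^⊗2:
  [-5, -23, -5, -7, -7, -8, -10]
  [-4, 1, -4, -1, 18, 17, 12]
  [13, -5, 13, 5, -8, 1, -20]
  [2, -8, 11, 15, 10, -∞, 14]
  [14, -4, 14, 6, 13, 12, 6]
  [-10, -4, -6, -7, 16, 15, 7]
  [-1, 2, 0, 4, 10, 9, 13]
G^⊗3:
  [-1, -12, -1, -1, 2, 1, -1]
  [21, 3, 21, 24, 19, 9, 23]
  [3, 6, 4, 8, 14, 13, 17]
  [23, 5, 23, 15, 24, 23, 15]
  [15, 7, 15, 19, 15, 14, 18]
  [16, -1, 18, 22, 17, 4, 21]
  [22, 4, 22, 16, 13, 12, 15]
Key observation: the optimum is the walk 4->3->5->2, with weight 4 + 8 + 3 = 15.
Optimal value attained by: walk 4->3->5->2.
Answer: (G^⊗3)[4][2] = 15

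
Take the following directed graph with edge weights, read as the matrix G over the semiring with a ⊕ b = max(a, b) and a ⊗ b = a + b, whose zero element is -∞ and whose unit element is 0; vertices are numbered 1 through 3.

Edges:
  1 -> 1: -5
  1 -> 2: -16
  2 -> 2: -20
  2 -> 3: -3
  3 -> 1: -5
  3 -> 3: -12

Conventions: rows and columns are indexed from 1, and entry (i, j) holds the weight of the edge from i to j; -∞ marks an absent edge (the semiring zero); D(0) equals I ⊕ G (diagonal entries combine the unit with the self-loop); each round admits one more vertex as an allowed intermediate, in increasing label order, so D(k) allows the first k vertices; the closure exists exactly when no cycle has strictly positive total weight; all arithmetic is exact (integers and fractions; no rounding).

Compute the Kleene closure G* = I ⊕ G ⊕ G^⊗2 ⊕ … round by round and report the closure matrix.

D(0):
  [0, -16, -∞]
  [-∞, 0, -3]
  [-5, -∞, 0]
D(1):
  [0, -16, -∞]
  [-∞, 0, -3]
  [-5, -21, 0]
D(2):
  [0, -16, -19]
  [-∞, 0, -3]
  [-5, -21, 0]
D(3):
  [0, -16, -19]
  [-8, 0, -3]
  [-5, -21, 0]
Answer: G* = [[0, -16, -19], [-8, 0, -3], [-5, -21, 0]]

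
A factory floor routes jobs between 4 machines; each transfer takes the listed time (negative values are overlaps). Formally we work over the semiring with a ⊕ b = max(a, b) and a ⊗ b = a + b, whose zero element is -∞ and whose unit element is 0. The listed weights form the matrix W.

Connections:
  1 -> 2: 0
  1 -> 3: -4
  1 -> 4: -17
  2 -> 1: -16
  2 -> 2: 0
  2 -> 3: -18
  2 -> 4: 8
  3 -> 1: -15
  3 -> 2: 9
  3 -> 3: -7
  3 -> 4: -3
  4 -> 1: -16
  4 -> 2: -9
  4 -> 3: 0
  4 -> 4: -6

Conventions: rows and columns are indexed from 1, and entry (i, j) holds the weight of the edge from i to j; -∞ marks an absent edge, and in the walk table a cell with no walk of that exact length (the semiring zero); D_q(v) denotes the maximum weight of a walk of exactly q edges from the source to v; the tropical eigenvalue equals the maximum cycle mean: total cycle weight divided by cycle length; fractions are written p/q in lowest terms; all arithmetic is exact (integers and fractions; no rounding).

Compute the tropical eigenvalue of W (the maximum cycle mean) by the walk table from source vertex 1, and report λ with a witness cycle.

q=0: [0, -∞, -∞, -∞]
q=1: [-∞, 0, -4, -17]
q=2: [-16, 5, -11, 8]
q=3: [-8, 5, 8, 13]
q=4: [-3, 17, 13, 13]
Optimal cycle mean attained by: cycle 2->4->3->2, total 8 + 0 + 9, length 3.
Answer: λ = 17/3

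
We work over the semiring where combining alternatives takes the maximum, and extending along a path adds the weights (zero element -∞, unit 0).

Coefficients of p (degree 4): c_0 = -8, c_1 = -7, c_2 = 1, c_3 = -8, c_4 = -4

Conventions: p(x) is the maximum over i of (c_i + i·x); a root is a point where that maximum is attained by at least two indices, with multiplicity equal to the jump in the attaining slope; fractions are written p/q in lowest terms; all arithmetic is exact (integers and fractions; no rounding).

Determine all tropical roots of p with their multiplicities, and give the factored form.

hull edge (i=0, c=-8) to (i=2, c=1): slope 9/2, span 2
hull edge (i=2, c=1) to (i=4, c=-4): slope -5/2, span 2
Factored form: p(x) = -4 ⊗ (x ⊕ (-9/2)) ⊗ (x ⊕ (-9/2)) ⊗ (x ⊕ 5/2) ⊗ (x ⊕ 5/2)
Answer: roots = -9/2 (mult 2), 5/2 (mult 2)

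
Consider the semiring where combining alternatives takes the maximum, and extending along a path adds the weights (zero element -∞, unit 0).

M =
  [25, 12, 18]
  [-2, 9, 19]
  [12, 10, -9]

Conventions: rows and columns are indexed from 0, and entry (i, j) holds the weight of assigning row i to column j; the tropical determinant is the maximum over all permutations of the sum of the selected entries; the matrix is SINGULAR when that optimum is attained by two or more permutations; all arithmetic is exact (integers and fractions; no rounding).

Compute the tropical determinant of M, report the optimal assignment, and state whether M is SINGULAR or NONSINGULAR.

σ = (0, 1, 2): 25 + 9 + (-9) = 25
σ = (0, 2, 1): 25 + 19 + 10 = 54
σ = (1, 0, 2): 12 + (-2) + (-9) = 1
σ = (1, 2, 0): 12 + 19 + 12 = 43
σ = (2, 0, 1): 18 + (-2) + 10 = 26
σ = (2, 1, 0): 18 + 9 + 12 = 39
Optimal value attained by: σ = (0, 2, 1).
Answer: det⊕(M) = 54; verdict: NONSINGULAR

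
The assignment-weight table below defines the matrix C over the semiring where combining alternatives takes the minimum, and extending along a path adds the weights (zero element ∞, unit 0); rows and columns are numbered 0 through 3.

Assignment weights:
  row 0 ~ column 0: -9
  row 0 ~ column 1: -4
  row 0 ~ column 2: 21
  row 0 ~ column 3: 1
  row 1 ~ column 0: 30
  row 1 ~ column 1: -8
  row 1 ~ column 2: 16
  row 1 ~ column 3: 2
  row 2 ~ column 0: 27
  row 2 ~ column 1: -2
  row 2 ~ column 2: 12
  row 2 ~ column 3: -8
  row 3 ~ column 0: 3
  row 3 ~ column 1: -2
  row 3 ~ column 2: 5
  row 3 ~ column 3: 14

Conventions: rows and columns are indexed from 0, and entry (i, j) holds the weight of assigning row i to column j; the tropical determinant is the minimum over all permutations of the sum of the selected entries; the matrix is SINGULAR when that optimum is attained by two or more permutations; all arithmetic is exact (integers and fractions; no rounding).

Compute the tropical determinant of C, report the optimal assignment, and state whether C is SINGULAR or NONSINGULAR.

σ = (0, 1, 2, 3): (-9) + (-8) + 12 + 14 = 9
σ = (0, 1, 3, 2): (-9) + (-8) + (-8) + 5 = -20
σ = (0, 2, 1, 3): (-9) + 16 + (-2) + 14 = 19
σ = (0, 2, 3, 1): (-9) + 16 + (-8) + (-2) = -3
σ = (0, 3, 1, 2): (-9) + 2 + (-2) + 5 = -4
σ = (0, 3, 2, 1): (-9) + 2 + 12 + (-2) = 3
σ = (1, 0, 2, 3): (-4) + 30 + 12 + 14 = 52
σ = (1, 0, 3, 2): (-4) + 30 + (-8) + 5 = 23
σ = (1, 2, 0, 3): (-4) + 16 + 27 + 14 = 53
σ = (1, 2, 3, 0): (-4) + 16 + (-8) + 3 = 7
σ = (1, 3, 0, 2): (-4) + 2 + 27 + 5 = 30
σ = (1, 3, 2, 0): (-4) + 2 + 12 + 3 = 13
σ = (2, 0, 1, 3): 21 + 30 + (-2) + 14 = 63
σ = (2, 0, 3, 1): 21 + 30 + (-8) + (-2) = 41
σ = (2, 1, 0, 3): 21 + (-8) + 27 + 14 = 54
σ = (2, 1, 3, 0): 21 + (-8) + (-8) + 3 = 8
σ = (2, 3, 0, 1): 21 + 2 + 27 + (-2) = 48
σ = (2, 3, 1, 0): 21 + 2 + (-2) + 3 = 24
σ = (3, 0, 1, 2): 1 + 30 + (-2) + 5 = 34
σ = (3, 0, 2, 1): 1 + 30 + 12 + (-2) = 41
σ = (3, 1, 0, 2): 1 + (-8) + 27 + 5 = 25
σ = (3, 1, 2, 0): 1 + (-8) + 12 + 3 = 8
σ = (3, 2, 0, 1): 1 + 16 + 27 + (-2) = 42
σ = (3, 2, 1, 0): 1 + 16 + (-2) + 3 = 18
Optimal value attained by: σ = (0, 1, 3, 2).
Answer: det⊕(C) = -20; verdict: NONSINGULAR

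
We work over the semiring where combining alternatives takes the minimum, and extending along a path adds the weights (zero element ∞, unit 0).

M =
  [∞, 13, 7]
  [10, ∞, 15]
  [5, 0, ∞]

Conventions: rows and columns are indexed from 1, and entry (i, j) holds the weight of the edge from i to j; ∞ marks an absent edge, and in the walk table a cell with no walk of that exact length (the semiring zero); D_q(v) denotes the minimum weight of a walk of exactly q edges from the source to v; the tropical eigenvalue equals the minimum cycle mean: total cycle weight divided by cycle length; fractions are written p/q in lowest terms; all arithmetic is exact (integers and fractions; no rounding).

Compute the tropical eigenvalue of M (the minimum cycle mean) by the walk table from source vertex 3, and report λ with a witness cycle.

q=0: [∞, ∞, 0]
q=1: [5, 0, ∞]
q=2: [10, 18, 12]
q=3: [17, 12, 17]
Optimal cycle mean attained by: cycle 1->3->2->1, total 7 + 0 + 10, length 3.
Answer: λ = 17/3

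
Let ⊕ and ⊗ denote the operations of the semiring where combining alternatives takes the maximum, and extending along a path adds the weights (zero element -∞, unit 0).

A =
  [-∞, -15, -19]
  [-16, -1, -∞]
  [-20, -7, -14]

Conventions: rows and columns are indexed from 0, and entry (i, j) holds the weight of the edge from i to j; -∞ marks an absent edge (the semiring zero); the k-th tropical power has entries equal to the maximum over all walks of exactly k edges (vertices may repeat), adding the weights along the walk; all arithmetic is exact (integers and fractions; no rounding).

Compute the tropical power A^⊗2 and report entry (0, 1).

A^⊗2:
  [-31, -16, -33]
  [-17, -2, -35]
  [-23, -8, -28]
Key observation: the optimum is the walk 0->1->1, with weight (-15) + (-1) = -16.
Optimal value attained by: walk 0->1->1.
Answer: (A^⊗2)[0][1] = -16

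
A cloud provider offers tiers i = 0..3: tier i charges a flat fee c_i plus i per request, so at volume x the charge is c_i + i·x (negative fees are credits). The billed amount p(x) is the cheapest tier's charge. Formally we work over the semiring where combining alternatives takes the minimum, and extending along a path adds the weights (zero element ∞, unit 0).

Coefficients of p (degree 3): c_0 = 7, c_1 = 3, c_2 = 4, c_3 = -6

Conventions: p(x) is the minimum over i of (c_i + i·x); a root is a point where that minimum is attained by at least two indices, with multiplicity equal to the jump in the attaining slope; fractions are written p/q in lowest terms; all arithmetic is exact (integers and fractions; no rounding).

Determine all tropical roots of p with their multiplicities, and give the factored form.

hull edge (i=0, c=7) to (i=3, c=-6): slope -13/3, span 3
Factored form: p(x) = -6 ⊗ (x ⊕ 13/3) ⊗ (x ⊕ 13/3) ⊗ (x ⊕ 13/3)
Answer: roots = 13/3 (mult 3)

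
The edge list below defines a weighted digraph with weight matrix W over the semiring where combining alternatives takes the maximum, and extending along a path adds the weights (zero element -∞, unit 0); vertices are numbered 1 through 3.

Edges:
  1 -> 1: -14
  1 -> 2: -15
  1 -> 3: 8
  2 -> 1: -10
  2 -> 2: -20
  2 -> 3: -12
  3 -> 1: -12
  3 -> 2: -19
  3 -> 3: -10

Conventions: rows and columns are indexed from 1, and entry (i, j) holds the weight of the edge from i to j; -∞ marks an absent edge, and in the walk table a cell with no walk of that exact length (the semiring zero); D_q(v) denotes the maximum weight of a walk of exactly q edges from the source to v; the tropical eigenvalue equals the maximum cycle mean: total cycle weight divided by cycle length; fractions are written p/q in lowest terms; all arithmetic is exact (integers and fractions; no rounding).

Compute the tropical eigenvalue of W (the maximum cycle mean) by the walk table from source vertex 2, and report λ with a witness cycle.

q=0: [-∞, 0, -∞]
q=1: [-10, -20, -12]
q=2: [-24, -25, -2]
q=3: [-14, -21, -12]
Optimal cycle mean attained by: cycle 1->3->1, total 8 + (-12), length 2.
Answer: λ = -2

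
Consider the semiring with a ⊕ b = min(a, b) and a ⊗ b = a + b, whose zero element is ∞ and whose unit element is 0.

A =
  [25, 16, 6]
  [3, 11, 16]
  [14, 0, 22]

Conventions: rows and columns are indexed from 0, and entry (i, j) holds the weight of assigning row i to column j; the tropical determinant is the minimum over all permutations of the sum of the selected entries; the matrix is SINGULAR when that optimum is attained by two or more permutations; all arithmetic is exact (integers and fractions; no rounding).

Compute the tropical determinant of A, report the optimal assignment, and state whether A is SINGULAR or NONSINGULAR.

σ = (0, 1, 2): 25 + 11 + 22 = 58
σ = (0, 2, 1): 25 + 16 + 0 = 41
σ = (1, 0, 2): 16 + 3 + 22 = 41
σ = (1, 2, 0): 16 + 16 + 14 = 46
σ = (2, 0, 1): 6 + 3 + 0 = 9
σ = (2, 1, 0): 6 + 11 + 14 = 31
Optimal value attained by: σ = (2, 0, 1).
Answer: det⊕(A) = 9; verdict: NONSINGULAR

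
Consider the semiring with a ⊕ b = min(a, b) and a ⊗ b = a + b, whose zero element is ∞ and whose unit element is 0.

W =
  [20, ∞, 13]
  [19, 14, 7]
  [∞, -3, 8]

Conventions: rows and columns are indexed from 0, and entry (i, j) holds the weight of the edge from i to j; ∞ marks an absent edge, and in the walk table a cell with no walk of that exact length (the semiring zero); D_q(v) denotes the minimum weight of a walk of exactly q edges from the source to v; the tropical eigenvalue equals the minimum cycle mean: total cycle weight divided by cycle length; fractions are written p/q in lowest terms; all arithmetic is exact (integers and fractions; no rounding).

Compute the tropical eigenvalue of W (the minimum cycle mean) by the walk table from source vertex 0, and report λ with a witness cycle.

q=0: [0, ∞, ∞]
q=1: [20, ∞, 13]
q=2: [40, 10, 21]
q=3: [29, 18, 17]
Optimal cycle mean attained by: cycle 1->2->1, total 7 + (-3), length 2.
Answer: λ = 2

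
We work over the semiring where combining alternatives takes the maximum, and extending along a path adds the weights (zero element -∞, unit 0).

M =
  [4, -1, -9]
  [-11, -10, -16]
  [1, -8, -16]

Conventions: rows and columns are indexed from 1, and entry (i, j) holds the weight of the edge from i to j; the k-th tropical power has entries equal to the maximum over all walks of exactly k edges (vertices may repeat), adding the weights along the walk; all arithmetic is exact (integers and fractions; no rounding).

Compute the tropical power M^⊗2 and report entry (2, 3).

M^⊗2:
  [8, 3, -5]
  [-7, -12, -20]
  [5, 0, -8]
Key observation: the optimum is the walk 2->1->3, with weight (-11) + (-9) = -20.
Optimal value attained by: walk 2->1->3.
Answer: (M^⊗2)[2][3] = -20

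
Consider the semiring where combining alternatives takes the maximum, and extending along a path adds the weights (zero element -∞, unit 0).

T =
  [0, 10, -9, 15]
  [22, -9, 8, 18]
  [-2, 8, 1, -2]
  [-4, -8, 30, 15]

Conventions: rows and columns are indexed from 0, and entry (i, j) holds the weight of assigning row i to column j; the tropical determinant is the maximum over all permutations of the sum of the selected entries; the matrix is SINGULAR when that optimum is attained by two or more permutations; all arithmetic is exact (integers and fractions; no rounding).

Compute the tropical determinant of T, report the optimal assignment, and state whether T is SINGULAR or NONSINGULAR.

σ = (0, 1, 2, 3): 0 + (-9) + 1 + 15 = 7
σ = (0, 1, 3, 2): 0 + (-9) + (-2) + 30 = 19
σ = (0, 2, 1, 3): 0 + 8 + 8 + 15 = 31
σ = (0, 2, 3, 1): 0 + 8 + (-2) + (-8) = -2
σ = (0, 3, 1, 2): 0 + 18 + 8 + 30 = 56
σ = (0, 3, 2, 1): 0 + 18 + 1 + (-8) = 11
σ = (1, 0, 2, 3): 10 + 22 + 1 + 15 = 48
σ = (1, 0, 3, 2): 10 + 22 + (-2) + 30 = 60
σ = (1, 2, 0, 3): 10 + 8 + (-2) + 15 = 31
σ = (1, 2, 3, 0): 10 + 8 + (-2) + (-4) = 12
σ = (1, 3, 0, 2): 10 + 18 + (-2) + 30 = 56
σ = (1, 3, 2, 0): 10 + 18 + 1 + (-4) = 25
σ = (2, 0, 1, 3): (-9) + 22 + 8 + 15 = 36
σ = (2, 0, 3, 1): (-9) + 22 + (-2) + (-8) = 3
σ = (2, 1, 0, 3): (-9) + (-9) + (-2) + 15 = -5
σ = (2, 1, 3, 0): (-9) + (-9) + (-2) + (-4) = -24
σ = (2, 3, 0, 1): (-9) + 18 + (-2) + (-8) = -1
σ = (2, 3, 1, 0): (-9) + 18 + 8 + (-4) = 13
σ = (3, 0, 1, 2): 15 + 22 + 8 + 30 = 75
σ = (3, 0, 2, 1): 15 + 22 + 1 + (-8) = 30
σ = (3, 1, 0, 2): 15 + (-9) + (-2) + 30 = 34
σ = (3, 1, 2, 0): 15 + (-9) + 1 + (-4) = 3
σ = (3, 2, 0, 1): 15 + 8 + (-2) + (-8) = 13
σ = (3, 2, 1, 0): 15 + 8 + 8 + (-4) = 27
Optimal value attained by: σ = (3, 0, 1, 2).
Answer: det⊕(T) = 75; verdict: NONSINGULAR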